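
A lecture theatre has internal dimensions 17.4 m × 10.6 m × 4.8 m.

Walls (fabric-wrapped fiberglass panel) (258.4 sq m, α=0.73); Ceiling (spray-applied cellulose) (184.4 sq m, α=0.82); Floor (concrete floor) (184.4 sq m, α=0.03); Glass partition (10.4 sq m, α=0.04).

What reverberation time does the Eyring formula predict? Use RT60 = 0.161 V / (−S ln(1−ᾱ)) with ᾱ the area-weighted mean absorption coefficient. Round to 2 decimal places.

0.29 seconds

Total surface area S = 258.4 + 184.4 + 184.4 + 10.4 = 637.6 sq m.
Σ(Sᵢαᵢ) = 258.4×0.73 + 184.4×0.82 + 184.4×0.03 + 10.4×0.04 = 345.788.
Mean coefficient ᾱ = A/S = 0.5423.
Eyring denominator: −S ln(1−ᾱ) = 498.311.
V = 17.4 × 10.6 × 4.8 = 885.312 m³.
T = 0.161·V/[−S·ln(1−ᾱ)] = 0.161·885.312/498.311 = 0.29 s.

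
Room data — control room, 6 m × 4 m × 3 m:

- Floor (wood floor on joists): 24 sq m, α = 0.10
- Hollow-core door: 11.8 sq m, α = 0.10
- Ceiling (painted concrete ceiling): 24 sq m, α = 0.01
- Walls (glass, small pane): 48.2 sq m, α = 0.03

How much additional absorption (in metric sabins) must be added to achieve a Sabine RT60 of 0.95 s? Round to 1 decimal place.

A₁ = Σ Sᵢαᵢ = 24*0.10 + 11.8*0.10 + 24*0.01 + 48.2*0.03 = 5.266 sabins.
For T = 0.95 s, need A₂ = 0.161·V/T = 0.161·72/0.95 = 12.202 sabins.
Additional absorption ΔA = 12.202 − 5.266 = 6.9 sabins.

6.9 sabins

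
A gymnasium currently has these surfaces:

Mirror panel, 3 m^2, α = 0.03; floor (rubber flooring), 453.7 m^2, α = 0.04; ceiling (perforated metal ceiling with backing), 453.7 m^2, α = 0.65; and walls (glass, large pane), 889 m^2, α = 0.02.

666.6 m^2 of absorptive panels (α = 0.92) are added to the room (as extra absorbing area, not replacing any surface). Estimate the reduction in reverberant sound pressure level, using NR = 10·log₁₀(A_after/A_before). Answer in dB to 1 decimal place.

Total absorption A_before = 3×0.03 + 453.7×0.04 + 453.7×0.65 + 889×0.02
  = 0.090 + 18.148 + 294.905 + 17.780 = 330.923 m^2 sabins.
Treatment contributes 666.6·0.92 = 613.272 sabins.
A_after = 330.923 + 613.272 = 944.195 sabins.
NR = 10·log₁₀(944.195/330.923) = 4.6 dB.

4.6 dB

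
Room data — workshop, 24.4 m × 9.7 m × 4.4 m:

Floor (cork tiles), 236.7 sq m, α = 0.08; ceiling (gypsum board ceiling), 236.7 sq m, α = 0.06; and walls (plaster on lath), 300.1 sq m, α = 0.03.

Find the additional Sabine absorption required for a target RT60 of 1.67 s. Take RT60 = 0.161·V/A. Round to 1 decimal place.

Total absorption A₁ = 236.7×0.08 + 236.7×0.06 + 300.1×0.03
  = 18.936 + 14.202 + 9.003 = 42.141 sq m sabins.
For T = 1.67 s, need A₂ = 0.161·V/T = 0.161·1041.392/1.67 = 100.398 sabins.
Additional absorption ΔA = 100.398 − 42.141 = 58.3 sabins.

58.3 sabins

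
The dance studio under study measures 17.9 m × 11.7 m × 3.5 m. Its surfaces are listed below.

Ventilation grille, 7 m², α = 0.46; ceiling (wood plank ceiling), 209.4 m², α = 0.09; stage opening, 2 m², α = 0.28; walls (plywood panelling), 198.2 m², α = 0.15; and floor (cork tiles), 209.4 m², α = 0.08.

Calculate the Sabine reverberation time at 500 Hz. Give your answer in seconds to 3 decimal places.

Total absorption A = 7·0.46 + 209.4·0.09 + 2·0.28 + 198.2·0.15 + 209.4·0.08
  = 3.220 + 18.846 + 0.560 + 29.730 + 16.752 = 69.108 m² sabins.
Room volume: 733.005 m³.
Sabine: RT60 = 0.161 × 733.005 / 69.108 = 1.708 s.

1.708 s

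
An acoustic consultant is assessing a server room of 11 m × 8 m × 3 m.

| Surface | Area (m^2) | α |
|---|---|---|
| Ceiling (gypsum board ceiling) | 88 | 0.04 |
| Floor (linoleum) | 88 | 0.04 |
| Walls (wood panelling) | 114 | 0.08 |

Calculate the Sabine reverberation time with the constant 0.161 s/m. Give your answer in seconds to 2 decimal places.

Equivalent absorption area: A = 88·0.04 + 88·0.04 + 114·0.08 = 16.160 m^2.
Volume V = 11 × 8 × 3 = 264 m³.
Sabine: RT60 = 0.161 × 264 / 16.160 = 2.63 s.

2.63 seconds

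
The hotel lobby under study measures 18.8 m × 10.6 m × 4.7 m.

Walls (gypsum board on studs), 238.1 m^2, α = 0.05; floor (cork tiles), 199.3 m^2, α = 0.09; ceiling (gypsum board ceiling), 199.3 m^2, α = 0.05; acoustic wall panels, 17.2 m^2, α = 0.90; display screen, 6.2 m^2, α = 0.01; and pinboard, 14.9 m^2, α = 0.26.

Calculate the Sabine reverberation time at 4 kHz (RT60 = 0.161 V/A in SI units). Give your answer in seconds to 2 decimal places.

2.55 seconds

A = Σ Sᵢαᵢ = 238.1·0.05 + 199.3·0.09 + 199.3·0.05 + 17.2·0.90 + 6.2·0.01 + 14.9·0.26 = 59.223 sabins.
V = 18.8·10.6·4.7 = 936.616 m³.
Sabine: RT60 = 0.161 × 936.616 / 59.223 = 2.55 s.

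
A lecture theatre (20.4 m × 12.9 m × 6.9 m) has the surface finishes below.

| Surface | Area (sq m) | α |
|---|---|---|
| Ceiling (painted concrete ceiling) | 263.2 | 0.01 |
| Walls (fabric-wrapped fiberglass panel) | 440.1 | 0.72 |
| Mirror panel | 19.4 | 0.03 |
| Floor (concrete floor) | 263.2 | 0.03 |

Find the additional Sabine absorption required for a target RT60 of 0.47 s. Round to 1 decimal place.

Total absorption A₁ = 263.2·0.01 + 440.1·0.72 + 19.4·0.03 + 263.2·0.03
  = 2.632 + 316.872 + 0.582 + 7.896 = 327.982 sq m sabins.
V = 1815.804 m³. Required absorption A₂ = 0.161 × 1815.804 / 0.47 = 622.009 sabins.
Shortfall: 622.009 − 327.982 = 294.0 sabins.

294.0 sabins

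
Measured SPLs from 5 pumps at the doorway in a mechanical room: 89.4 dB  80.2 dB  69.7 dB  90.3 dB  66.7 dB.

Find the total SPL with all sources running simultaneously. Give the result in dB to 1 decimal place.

Σ 10^(Lᵢ/10) = 2.061e+09.
Back to dB: 10·log₁₀ Σ = 93.1 dB.

93.1 dB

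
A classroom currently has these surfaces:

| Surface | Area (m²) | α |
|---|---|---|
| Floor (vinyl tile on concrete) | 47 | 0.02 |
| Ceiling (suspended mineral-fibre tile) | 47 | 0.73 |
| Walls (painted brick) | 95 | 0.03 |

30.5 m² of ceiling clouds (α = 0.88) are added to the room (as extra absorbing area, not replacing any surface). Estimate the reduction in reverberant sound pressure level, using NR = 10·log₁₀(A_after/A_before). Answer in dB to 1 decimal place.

Summing Sᵢαᵢ: 0.940 + 34.310 + 2.850 → A_before = 38.100 sabins.
Treatment contributes 30.5·0.88 = 26.840 sabins.
A_after = 38.100 + 26.840 = 64.940 sabins.
NR = 10·log₁₀(64.940/38.100) = 2.3 dB.

2.3 dB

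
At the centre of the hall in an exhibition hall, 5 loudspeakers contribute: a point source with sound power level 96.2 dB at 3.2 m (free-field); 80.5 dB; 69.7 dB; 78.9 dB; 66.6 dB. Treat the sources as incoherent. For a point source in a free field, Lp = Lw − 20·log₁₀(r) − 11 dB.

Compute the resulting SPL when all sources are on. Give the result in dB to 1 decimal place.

Source at 3.2 m: Lp = 96.2 − 20·log₁₀(3.2) − 11 = 75.1 dB.
Σ 10^(Lᵢ/10) = 2.361e+08.
Combined level = 10 log₁₀(2.361e+08) = 83.7 dB.

83.7 dB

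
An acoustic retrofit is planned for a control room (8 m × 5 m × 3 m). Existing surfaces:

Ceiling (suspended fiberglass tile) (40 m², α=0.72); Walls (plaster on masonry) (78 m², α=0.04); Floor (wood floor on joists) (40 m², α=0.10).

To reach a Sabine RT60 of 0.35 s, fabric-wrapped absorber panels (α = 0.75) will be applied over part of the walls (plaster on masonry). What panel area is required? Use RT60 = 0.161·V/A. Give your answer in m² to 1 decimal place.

27.2

Total absorption A₁ = 40·0.72 + 78·0.04 + 40·0.10
  = 28.800 + 3.120 + 4.000 = 35.920 m² sabins.
Required A₂ = 0.161·120/0.35 = 55.200 sabins.
ΔA needed = 55.200 − 35.920 = 19.280 sabins.
Each m² of panel replacing the walls (plaster on masonry) adds (0.75 − 0.04) = 0.71 sabins.
Panel area = 19.280 / 0.71 = 27.2 m².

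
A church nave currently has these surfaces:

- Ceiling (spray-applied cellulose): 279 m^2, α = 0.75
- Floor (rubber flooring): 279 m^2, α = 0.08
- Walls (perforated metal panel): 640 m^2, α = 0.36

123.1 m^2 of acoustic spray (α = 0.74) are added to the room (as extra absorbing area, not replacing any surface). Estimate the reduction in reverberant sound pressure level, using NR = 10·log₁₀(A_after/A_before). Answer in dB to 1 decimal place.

0.8 dB

Summing Sᵢαᵢ: 209.250 + 22.320 + 230.400 → A_before = 461.970 sabins.
Added absorption = 123.1 × 0.74 = 91.094 sabins.
A_after = 461.970 + 91.094 = 553.064 sabins.
Reduction = 10 log₁₀(A_after/A_before) = 10 log₁₀(1.1972) = 0.8 dB.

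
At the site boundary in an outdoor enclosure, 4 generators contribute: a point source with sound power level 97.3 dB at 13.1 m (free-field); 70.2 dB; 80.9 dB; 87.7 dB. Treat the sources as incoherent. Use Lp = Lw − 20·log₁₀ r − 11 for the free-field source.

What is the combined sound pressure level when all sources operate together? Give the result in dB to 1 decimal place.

Source at 13.1 m: Lp = 97.3 − 20·log₁₀(13.1) − 11 = 64.0 dB.
Sum in the linear (power) domain: Σ 10^(Lᵢ/10) = 10^(64.0/10) + 10^(70.2/10) + 10^(80.9/10) + 10^(87.7/10) = 7.249e+08.
Combined level = 10 log₁₀(7.249e+08) = 88.6 dB.

88.6 dB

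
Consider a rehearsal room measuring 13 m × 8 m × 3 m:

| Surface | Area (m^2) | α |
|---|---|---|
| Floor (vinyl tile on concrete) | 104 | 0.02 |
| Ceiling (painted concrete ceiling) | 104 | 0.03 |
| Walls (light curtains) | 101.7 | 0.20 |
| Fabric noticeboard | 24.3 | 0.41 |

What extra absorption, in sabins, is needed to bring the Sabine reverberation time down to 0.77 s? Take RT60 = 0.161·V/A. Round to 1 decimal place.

Total absorption A₁ = 104×0.02 + 104×0.03 + 101.7×0.20 + 24.3×0.41
  = 2.080 + 3.120 + 20.340 + 9.963 = 35.503 m^2 sabins.
For T = 0.77 s, need A₂ = 0.161·V/T = 0.161·312/0.77 = 65.236 sabins.
Shortfall: 65.236 − 35.503 = 29.7 sabins.

29.7 sabins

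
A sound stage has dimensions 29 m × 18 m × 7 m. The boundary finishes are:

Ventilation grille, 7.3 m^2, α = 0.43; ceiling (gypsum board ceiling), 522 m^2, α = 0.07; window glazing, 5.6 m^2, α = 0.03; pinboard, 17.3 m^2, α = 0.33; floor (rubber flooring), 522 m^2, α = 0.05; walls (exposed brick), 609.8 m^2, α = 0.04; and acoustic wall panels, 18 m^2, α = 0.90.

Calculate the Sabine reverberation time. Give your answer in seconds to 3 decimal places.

Summing Sᵢαᵢ: 3.139 + 36.540 + 0.168 + 5.709 + 26.100 + 24.392 + 16.200 → A = 112.248 sabins.
Room volume: 3654 m³.
RT60 = 0.161 · V / A = 0.161 × 3654 / 112.248 = 5.241 s.

5.241 s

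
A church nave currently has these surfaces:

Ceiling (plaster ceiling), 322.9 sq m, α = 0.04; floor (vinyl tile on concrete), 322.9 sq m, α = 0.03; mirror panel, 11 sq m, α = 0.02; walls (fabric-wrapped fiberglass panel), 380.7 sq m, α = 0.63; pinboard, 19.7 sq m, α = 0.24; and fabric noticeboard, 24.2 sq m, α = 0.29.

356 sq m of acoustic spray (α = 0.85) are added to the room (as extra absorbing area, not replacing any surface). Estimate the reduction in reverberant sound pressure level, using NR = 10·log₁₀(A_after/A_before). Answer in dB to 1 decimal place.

Summing Sᵢαᵢ: 12.916 + 9.687 + 0.220 + 239.841 + 4.728 + 7.018 → A_before = 274.410 sabins.
Treatment contributes 356·0.85 = 302.600 sabins.
New total A_after = 577.010 sabins.
NR = 10·log₁₀(577.010/274.410) = 3.2 dB.

3.2 dB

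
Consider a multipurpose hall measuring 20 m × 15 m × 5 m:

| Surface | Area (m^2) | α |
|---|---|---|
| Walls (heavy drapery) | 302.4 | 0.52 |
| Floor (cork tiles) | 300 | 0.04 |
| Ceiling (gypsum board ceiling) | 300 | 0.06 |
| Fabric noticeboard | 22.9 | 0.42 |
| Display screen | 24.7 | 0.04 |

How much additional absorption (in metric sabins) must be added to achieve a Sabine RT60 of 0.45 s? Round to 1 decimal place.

Equivalent absorption area: A₁ = 302.4×0.52 + 300×0.04 + 300×0.06 + 22.9×0.42 + 24.7×0.04 = 197.854 m^2.
For T = 0.45 s, need A₂ = 0.161·V/T = 0.161·1500/0.45 = 536.667 sabins.
Shortfall: 536.667 − 197.854 = 338.8 sabins.

338.8 sabins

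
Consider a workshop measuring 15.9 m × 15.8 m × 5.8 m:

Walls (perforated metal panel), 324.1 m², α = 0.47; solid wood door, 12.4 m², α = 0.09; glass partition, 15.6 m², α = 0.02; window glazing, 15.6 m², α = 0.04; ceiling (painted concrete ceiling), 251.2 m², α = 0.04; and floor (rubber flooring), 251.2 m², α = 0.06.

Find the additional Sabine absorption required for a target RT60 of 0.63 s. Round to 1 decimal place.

A₁ = Σ Sᵢαᵢ = 324.1·0.47 + 12.4·0.09 + 15.6·0.02 + 15.6·0.04 + 251.2·0.04 + 251.2·0.06 = 179.499 sabins.
For T = 0.63 s, need A₂ = 0.161·V/T = 0.161·1457.076/0.63 = 372.364 sabins.
Additional absorption ΔA = 372.364 − 179.499 = 192.9 sabins.

192.9 sabins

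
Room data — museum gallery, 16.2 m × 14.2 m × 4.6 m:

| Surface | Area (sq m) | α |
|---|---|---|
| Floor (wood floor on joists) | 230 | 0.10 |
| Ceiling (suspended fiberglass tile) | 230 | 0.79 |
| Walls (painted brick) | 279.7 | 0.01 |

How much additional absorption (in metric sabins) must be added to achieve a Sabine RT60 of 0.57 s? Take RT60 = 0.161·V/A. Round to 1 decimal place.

Equivalent absorption area: A₁ = 230*0.10 + 230*0.79 + 279.7*0.01 = 207.497 sq m.
For T = 0.57 s, need A₂ = 0.161·V/T = 0.161·1058.184/0.57 = 298.891 sabins.
ΔA = A₂ − A₁ = 298.891 − 207.497 = 91.4 sabins.

91.4 sabins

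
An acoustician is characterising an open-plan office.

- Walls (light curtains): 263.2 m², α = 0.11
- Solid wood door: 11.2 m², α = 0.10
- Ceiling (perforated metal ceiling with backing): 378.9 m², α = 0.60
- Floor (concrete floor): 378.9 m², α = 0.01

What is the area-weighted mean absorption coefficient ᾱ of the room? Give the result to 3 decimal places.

Total surface area S = 1032.2 m².
Σ(Sᵢαᵢ) = 263.2·0.11 + 11.2·0.10 + 378.9·0.60 + 378.9·0.01 = 261.201.
ᾱ = A/S = 0.253.

0.253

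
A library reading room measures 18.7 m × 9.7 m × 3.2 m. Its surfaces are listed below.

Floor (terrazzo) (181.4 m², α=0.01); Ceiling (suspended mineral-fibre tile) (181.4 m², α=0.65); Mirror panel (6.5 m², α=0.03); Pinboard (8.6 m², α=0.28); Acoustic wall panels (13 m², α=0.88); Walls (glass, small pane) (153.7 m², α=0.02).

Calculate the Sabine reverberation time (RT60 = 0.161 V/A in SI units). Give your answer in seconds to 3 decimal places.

0.683 sec

Equivalent absorption area: A = 181.4·0.01 + 181.4·0.65 + 6.5·0.03 + 8.6·0.28 + 13·0.88 + 153.7·0.02 = 136.841 m².
V = 18.7·9.7·3.2 = 580.448 m³.
RT60 = 0.161 · V / A = 0.161 × 580.448 / 136.841 = 0.683 s.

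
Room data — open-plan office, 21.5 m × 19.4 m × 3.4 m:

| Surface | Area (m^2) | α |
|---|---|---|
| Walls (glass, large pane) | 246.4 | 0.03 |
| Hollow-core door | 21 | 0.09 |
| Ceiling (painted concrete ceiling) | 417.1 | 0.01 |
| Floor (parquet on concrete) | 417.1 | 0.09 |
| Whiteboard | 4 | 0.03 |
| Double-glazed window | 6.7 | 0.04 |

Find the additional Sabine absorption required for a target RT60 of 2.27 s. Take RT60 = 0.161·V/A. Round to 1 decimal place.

49.2 sabins

Equivalent absorption area: A₁ = 246.4*0.03 + 21*0.09 + 417.1*0.01 + 417.1*0.09 + 4*0.03 + 6.7*0.04 = 51.380 m^2.
V = 1418.14 m³. Required absorption A₂ = 0.161 × 1418.14 / 2.27 = 100.582 sabins.
ΔA = A₂ − A₁ = 100.582 − 51.380 = 49.2 sabins.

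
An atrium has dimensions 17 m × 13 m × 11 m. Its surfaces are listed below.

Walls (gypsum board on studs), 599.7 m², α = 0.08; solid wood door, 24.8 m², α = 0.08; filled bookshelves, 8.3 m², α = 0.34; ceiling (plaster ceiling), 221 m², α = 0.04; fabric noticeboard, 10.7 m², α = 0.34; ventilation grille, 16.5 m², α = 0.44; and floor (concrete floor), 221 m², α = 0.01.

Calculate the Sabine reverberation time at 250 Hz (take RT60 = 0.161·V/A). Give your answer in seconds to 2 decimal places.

Equivalent absorption area: A = 599.7×0.08 + 24.8×0.08 + 8.3×0.34 + 221×0.04 + 10.7×0.34 + 16.5×0.44 + 221×0.01 = 74.730 m².
V = 17·13·11 = 2431 m³.
RT60 = 0.161 · V / A = 0.161 × 2431 / 74.730 = 5.24 s.

5.24 s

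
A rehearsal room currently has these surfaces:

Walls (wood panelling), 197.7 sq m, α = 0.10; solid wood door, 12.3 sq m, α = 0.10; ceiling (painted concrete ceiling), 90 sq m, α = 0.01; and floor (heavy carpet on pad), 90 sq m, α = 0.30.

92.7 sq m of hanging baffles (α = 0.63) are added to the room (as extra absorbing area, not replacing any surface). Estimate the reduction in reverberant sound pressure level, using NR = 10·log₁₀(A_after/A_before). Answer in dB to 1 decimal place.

Equivalent absorption area: A_before = 197.7·0.10 + 12.3·0.10 + 90·0.01 + 90·0.30 = 48.900 sq m.
Treatment contributes 92.7·0.63 = 58.401 sabins.
A_after = 48.900 + 58.401 = 107.301 sabins.
Reduction = 10 log₁₀(A_after/A_before) = 10 log₁₀(2.1943) = 3.4 dB.

3.4 dB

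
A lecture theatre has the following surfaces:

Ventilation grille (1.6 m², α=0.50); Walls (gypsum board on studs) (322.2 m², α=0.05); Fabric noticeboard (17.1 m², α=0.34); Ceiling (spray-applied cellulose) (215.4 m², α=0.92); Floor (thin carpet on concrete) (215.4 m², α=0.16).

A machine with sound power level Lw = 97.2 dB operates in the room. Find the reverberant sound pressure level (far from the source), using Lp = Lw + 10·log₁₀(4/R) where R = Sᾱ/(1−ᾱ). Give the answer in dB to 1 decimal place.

A = 255.356 sabins; S = 771.7 m².
ᾱ = 0.3309, so room constant R = A/(1−ᾱ) = 381.641 m².
Lp = 97.2 + 10·log₁₀(4/381.641) = 97.2 + (-19.80) = 77.4 dB.

77.4 dB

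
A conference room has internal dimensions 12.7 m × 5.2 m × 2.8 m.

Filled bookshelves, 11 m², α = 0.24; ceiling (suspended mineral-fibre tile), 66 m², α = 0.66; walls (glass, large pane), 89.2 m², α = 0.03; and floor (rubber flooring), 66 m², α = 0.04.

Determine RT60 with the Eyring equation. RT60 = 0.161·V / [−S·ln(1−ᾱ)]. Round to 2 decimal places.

Total surface area S = 11 + 66 + 89.2 + 66 = 232.2 m².
Absorption A = 11·0.24 + 66·0.66 + 89.2·0.03 + 66·0.04 = 51.516 sabins.
Mean coefficient ᾱ = A/S = 0.2219.
−S·ln(1−ᾱ) = −232.2 × ln(1 − 0.2219) = 58.259.
V = 12.7 × 5.2 × 2.8 = 184.912 m³.
RT60 = 0.161 × 184.912 / 58.259 = 0.51 s.

0.51 s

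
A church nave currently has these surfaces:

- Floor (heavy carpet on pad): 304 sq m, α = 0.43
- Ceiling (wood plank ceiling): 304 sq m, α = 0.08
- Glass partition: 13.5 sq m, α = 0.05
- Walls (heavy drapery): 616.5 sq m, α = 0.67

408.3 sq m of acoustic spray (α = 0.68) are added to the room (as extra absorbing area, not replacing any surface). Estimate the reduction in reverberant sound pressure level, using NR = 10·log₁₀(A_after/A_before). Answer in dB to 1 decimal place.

1.7 dB

Total absorption A_before = 304×0.43 + 304×0.08 + 13.5×0.05 + 616.5×0.67
  = 130.720 + 24.320 + 0.675 + 413.055 = 568.770 sq m sabins.
Added absorption = 408.3 × 0.68 = 277.644 sabins.
A_after = 568.770 + 277.644 = 846.414 sabins.
Reduction = 10 log₁₀(A_after/A_before) = 10 log₁₀(1.4881) = 1.7 dB.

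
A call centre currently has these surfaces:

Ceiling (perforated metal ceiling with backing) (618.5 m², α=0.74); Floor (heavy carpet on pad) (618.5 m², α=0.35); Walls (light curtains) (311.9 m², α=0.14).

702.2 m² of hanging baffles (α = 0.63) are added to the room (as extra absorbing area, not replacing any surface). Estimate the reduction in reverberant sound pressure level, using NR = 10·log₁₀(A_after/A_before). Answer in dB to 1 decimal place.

Total absorption A_before = 618.5*0.74 + 618.5*0.35 + 311.9*0.14
  = 457.690 + 216.475 + 43.666 = 717.831 m² sabins.
Added absorption = 702.2 × 0.63 = 442.386 sabins.
New total A_after = 1160.217 sabins.
Reduction = 10 log₁₀(A_after/A_before) = 10 log₁₀(1.6163) = 2.1 dB.

2.1 dB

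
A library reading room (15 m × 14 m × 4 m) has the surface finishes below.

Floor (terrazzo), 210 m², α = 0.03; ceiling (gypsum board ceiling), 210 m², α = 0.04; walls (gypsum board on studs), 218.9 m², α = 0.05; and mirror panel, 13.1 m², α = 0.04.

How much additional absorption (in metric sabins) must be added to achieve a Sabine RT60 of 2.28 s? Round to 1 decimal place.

33.1 sabins

Equivalent absorption area: A₁ = 210*0.03 + 210*0.04 + 218.9*0.05 + 13.1*0.04 = 26.169 m².
Target A₂ = 0.161·840/2.28 = 59.316 sabins (V = 840 m³).
Shortfall: 59.316 − 26.169 = 33.1 sabins.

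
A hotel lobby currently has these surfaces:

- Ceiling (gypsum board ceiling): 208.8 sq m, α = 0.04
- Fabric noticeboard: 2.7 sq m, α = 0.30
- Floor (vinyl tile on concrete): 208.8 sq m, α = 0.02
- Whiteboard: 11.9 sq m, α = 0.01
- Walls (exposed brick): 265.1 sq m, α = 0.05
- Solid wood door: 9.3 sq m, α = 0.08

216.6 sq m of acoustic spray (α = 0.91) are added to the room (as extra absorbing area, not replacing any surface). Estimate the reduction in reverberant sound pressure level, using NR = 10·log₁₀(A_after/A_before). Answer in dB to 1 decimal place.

9.1 dB

Summing Sᵢαᵢ: 8.352 + 0.810 + 4.176 + 0.119 + 13.255 + 0.744 → A_before = 27.456 sabins.
Treatment contributes 216.6·0.91 = 197.106 sabins.
A_after = 27.456 + 197.106 = 224.562 sabins.
NR = 10·log₁₀(224.562/27.456) = 9.1 dB.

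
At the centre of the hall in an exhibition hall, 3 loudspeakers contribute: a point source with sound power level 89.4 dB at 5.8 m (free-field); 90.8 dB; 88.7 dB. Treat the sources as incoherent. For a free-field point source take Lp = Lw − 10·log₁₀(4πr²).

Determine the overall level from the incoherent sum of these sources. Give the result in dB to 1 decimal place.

Source at 5.8 m: Lp = 89.4 − 10·log₁₀(4π·5.8²) = 89.4 − 10·log₁₀(422.733) = 63.1 dB.
Sum in the linear (power) domain: Σ 10^(Lᵢ/10) = 10^(63.1/10) + 10^(90.8/10) + 10^(88.7/10) = 1.946e+09.
L_total = 10·log₁₀(1.946e+09) = 92.9 dB.

92.9 dB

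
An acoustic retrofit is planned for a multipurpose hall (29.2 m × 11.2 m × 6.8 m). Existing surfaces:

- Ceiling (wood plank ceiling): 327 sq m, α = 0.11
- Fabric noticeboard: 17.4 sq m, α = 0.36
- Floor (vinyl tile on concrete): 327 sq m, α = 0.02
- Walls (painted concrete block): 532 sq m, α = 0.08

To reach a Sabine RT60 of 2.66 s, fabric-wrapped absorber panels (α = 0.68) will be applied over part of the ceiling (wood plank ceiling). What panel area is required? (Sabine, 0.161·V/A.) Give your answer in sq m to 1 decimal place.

75.9

Total absorption A₁ = 327*0.11 + 17.4*0.36 + 327*0.02 + 532*0.08
  = 35.970 + 6.264 + 6.540 + 42.560 = 91.334 sq m sabins.
Required A₂ = 0.161·2223.872/2.66 = 134.603 sabins.
Absorption to add: 134.603 − 91.334 = 43.269 sabins.
Net gain per sq m: Δα = 0.68 − 0.11 = 0.57.
Panel area = 43.269 / 0.57 = 75.9 sq m.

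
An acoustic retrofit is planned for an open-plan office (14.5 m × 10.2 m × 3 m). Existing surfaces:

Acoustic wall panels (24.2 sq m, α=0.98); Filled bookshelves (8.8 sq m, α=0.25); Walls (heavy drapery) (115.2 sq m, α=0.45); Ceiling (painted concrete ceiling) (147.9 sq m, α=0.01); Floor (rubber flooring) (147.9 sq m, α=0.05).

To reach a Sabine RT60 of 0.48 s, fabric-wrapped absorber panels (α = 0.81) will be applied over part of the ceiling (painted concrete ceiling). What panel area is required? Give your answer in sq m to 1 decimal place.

77.7

Total absorption A₁ = 24.2·0.98 + 8.8·0.25 + 115.2·0.45 + 147.9·0.01 + 147.9·0.05
  = 23.716 + 2.200 + 51.840 + 1.479 + 7.395 = 86.630 sq m sabins.
V = 443.7 m³. Target absorption A₂ = 0.161 × 443.7 / 0.48 = 148.824 sabins.
ΔA needed = 148.824 − 86.630 = 62.194 sabins.
Net gain per sq m: Δα = 0.81 − 0.01 = 0.80.
Panel area = 62.194 / 0.80 = 77.7 sq m.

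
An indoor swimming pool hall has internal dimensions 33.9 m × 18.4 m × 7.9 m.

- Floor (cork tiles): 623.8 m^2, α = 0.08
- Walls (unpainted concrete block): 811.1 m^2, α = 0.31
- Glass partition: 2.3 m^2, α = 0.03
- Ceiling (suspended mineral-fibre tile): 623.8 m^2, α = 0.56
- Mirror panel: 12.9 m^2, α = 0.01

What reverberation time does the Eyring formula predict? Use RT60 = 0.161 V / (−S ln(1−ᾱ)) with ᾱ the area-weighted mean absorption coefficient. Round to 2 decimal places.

1.02 sec

Total surface area S = 623.8 + 811.1 + 2.3 + 623.8 + 12.9 = 2073.9 m^2.
Σ(Sᵢαᵢ) = 623.8·0.08 + 811.1·0.31 + 2.3·0.03 + 623.8·0.56 + 12.9·0.01 = 650.871.
Mean coefficient ᾱ = A/S = 0.3138.
Eyring denominator: −S ln(1−ᾱ) = 781.002.
V = 33.9 × 18.4 × 7.9 = 4927.704 m³.
T = 0.161·V/[−S·ln(1−ᾱ)] = 0.161·4927.704/781.002 = 1.02 s.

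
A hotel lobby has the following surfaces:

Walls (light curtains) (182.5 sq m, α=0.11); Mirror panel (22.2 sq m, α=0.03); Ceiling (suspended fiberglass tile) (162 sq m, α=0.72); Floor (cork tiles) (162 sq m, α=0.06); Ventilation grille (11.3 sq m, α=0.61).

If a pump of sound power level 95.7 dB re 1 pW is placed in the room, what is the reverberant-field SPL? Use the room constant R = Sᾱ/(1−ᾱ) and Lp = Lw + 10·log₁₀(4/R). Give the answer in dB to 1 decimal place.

78.4 dB

A = 153.994 sabins; S = 540.0 sq m.
ᾱ = 0.2852, so room constant R = A/(1−ᾱ) = 215.436 sq m.
Lp = 95.7 + 10·log₁₀(4/215.436) = 95.7 + (-17.31) = 78.4 dB.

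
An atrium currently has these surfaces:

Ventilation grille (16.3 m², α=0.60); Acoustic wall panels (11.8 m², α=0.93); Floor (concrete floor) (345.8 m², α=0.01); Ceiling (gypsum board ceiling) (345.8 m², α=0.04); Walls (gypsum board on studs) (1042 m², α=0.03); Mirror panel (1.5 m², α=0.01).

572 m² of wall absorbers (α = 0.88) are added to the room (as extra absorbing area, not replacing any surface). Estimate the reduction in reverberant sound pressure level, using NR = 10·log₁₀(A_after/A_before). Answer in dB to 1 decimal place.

Summing Sᵢαᵢ: 9.780 + 10.974 + 3.458 + 13.832 + 31.260 + 0.015 → A_before = 69.319 sabins.
Treatment contributes 572·0.88 = 503.360 sabins.
A_after = 69.319 + 503.360 = 572.679 sabins.
Reduction = 10 log₁₀(A_after/A_before) = 10 log₁₀(8.2615) = 9.2 dB.

9.2 dB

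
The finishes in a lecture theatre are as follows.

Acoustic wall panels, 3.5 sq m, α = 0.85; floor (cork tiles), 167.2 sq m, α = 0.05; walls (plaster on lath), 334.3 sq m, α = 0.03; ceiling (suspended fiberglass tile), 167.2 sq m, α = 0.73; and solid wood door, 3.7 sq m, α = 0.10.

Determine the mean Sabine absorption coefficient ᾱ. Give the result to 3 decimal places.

S = Σ Sᵢ = 3.5 + 167.2 + 334.3 + 167.2 + 3.7 = 675.9 sq m.
Σ(Sᵢαᵢ) = 3.5·0.85 + 167.2·0.05 + 334.3·0.03 + 167.2·0.73 + 3.7·0.10 = 143.790.
ᾱ = 143.790 / 675.9 = 0.213.

0.213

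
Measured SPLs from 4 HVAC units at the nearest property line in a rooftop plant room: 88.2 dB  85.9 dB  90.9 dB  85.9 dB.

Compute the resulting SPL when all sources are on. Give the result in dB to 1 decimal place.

94.3 dB

Σ 10^(Lᵢ/10) = 2.669e+09.
Back to dB: 10·log₁₀ Σ = 94.3 dB.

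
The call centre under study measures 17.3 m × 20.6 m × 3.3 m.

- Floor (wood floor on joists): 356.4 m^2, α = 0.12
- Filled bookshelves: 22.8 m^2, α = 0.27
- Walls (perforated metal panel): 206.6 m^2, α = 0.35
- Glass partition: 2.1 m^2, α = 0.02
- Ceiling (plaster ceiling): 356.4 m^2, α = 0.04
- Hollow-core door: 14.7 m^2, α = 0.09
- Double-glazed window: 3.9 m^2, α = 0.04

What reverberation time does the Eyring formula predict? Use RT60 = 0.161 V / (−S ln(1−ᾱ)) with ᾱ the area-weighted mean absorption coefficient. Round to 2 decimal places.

Total surface area S = 356.4 + 22.8 + 206.6 + 2.1 + 356.4 + 14.7 + 3.9 = 962.9 m^2.
Absorption A = 356.4·0.12 + 22.8·0.27 + 206.6·0.35 + 2.1·0.02 + 356.4·0.04 + 14.7·0.09 + 3.9·0.04 = 137.011 sabins.
ᾱ = 137.011 / 962.9 = 0.1423.
−S·ln(1−ᾱ) = −962.9 × ln(1 − 0.1423) = 147.806.
V = 17.3 × 20.6 × 3.3 = 1176.054 m³.
RT60 = 0.161 × 1176.054 / 147.806 = 1.28 s.

1.28 seconds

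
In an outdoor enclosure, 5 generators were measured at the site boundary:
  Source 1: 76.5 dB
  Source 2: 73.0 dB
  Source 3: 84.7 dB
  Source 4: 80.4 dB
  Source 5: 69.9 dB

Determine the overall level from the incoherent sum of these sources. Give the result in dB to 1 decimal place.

Σ 10^(Lᵢ/10) = 4.792e+08.
Back to dB: 10·log₁₀ Σ = 86.8 dB.

86.8 dB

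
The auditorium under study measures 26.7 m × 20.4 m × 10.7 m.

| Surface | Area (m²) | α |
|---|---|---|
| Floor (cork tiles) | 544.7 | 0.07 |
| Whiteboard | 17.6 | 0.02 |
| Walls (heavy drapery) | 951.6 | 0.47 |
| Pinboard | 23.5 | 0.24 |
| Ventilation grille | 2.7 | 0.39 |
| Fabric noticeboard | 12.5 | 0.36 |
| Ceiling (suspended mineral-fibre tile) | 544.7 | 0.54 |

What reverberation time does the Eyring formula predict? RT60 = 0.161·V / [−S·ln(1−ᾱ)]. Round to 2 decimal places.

0.94 s

Total surface area S = 544.7 + 17.6 + 951.6 + 23.5 + 2.7 + 12.5 + 544.7 = 2097.3 m².
Absorption A = 544.7·0.07 + 17.6·0.02 + 951.6·0.47 + 23.5·0.24 + 2.7·0.39 + 12.5·0.36 + 544.7·0.54 = 791.064 sabins.
ᾱ = 791.064 / 2097.3 = 0.3772.
−S·ln(1−ᾱ) = −2097.3 × ln(1 − 0.3772) = 993.134.
V = 26.7 × 20.4 × 10.7 = 5828.076 m³.
RT60 = 0.161 × 5828.076 / 993.134 = 0.94 s.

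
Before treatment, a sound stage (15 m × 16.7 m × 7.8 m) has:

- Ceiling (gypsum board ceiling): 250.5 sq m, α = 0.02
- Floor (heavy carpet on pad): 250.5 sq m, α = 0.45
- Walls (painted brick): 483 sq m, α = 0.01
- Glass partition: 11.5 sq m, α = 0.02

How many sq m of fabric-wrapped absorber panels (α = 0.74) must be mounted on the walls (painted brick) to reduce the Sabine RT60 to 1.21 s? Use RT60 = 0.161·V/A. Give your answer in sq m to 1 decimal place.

Summing Sᵢαᵢ: 5.010 + 112.725 + 4.830 + 0.230 → A₁ = 122.795 sabins.
Required A₂ = 0.161·1953.9/1.21 = 259.982 sabins.
ΔA needed = 259.982 − 122.795 = 137.187 sabins.
Each sq m of panel replacing the walls (painted brick) adds (0.74 − 0.01) = 0.73 sabins.
Panel area = 137.187 / 0.73 = 187.9 sq m.

187.9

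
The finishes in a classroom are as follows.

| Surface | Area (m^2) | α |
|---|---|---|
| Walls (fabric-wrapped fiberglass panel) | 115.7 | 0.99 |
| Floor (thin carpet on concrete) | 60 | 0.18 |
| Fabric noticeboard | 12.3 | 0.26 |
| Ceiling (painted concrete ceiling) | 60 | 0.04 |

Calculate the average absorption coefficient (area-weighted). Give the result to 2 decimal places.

S = Σ Sᵢ = 115.7 + 60 + 12.3 + 60 = 248.0 m^2.
A = 115.7*0.99 + 60*0.18 + 12.3*0.26 + 60*0.04 = 130.941 sabins.
ᾱ = A/S = 0.53.

0.53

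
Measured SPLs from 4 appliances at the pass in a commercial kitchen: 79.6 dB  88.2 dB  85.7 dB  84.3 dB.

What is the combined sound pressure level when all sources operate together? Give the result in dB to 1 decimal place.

Sum in the linear (power) domain: Σ 10^(Lᵢ/10) = 10^(79.6/10) + 10^(88.2/10) + 10^(85.7/10) + 10^(84.3/10) = 1.393e+09.
Back to dB: 10·log₁₀ Σ = 91.4 dB.

91.4 dB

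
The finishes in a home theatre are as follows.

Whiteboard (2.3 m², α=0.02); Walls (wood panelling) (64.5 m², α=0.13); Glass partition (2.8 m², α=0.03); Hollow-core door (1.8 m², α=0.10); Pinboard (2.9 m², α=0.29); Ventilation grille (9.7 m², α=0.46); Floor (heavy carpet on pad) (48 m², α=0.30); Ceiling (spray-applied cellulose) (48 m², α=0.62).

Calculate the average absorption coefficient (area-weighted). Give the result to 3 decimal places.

0.323

S = Σ Sᵢ = 2.3 + 64.5 + 2.8 + 1.8 + 2.9 + 9.7 + 48 + 48 = 180.0 m².
Σ(Sᵢαᵢ) = 2.3×0.02 + 64.5×0.13 + 2.8×0.03 + 1.8×0.10 + 2.9×0.29 + 9.7×0.46 + 48×0.30 + 48×0.62 = 58.158.
ᾱ = 58.158 / 180.0 = 0.323.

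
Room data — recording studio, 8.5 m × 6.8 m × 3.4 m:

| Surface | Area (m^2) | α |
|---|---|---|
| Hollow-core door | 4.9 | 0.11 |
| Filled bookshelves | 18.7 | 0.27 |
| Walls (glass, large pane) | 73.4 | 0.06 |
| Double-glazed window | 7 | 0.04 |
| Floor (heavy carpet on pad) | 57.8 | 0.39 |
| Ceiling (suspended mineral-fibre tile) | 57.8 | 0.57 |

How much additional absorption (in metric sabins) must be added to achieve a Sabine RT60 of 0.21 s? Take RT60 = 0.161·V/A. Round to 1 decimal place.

Total absorption A₁ = 4.9*0.11 + 18.7*0.27 + 73.4*0.06 + 7*0.04 + 57.8*0.39 + 57.8*0.57
  = 0.539 + 5.049 + 4.404 + 0.280 + 22.542 + 32.946 = 65.760 m^2 sabins.
Target A₂ = 0.161·196.52/0.21 = 150.665 sabins (V = 196.52 m³).
Additional absorption ΔA = 150.665 − 65.760 = 84.9 sabins.

84.9 sabins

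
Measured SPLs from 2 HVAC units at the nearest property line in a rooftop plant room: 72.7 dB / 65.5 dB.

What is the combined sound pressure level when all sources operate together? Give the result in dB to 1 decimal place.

Σ 10^(Lᵢ/10) = 2.217e+07.
Back to dB: 10·log₁₀ Σ = 73.5 dB.

73.5 dB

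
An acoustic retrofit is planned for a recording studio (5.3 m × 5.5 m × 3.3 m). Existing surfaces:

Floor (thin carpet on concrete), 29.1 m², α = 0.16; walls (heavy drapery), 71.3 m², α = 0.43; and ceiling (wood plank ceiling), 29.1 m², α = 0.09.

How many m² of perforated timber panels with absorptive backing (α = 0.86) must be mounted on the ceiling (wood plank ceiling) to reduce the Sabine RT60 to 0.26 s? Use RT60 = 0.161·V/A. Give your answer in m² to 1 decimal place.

Equivalent absorption area: A₁ = 29.1*0.16 + 71.3*0.43 + 29.1*0.09 = 37.934 m².
V = 96.195 m³. Target absorption A₂ = 0.161 × 96.195 / 0.26 = 59.567 sabins.
ΔA needed = 59.567 − 37.934 = 21.633 sabins.
Net gain per m²: Δα = 0.86 − 0.09 = 0.77.
Area = ΔA/Δα = 21.633/0.77 = 28.1 m².

28.1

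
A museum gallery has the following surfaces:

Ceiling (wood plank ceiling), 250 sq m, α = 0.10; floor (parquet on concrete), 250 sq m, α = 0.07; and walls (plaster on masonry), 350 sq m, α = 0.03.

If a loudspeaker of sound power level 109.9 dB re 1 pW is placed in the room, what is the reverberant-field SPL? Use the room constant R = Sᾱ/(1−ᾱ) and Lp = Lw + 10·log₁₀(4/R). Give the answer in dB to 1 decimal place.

A = 53.000 sabins; S = 850.0 sq m.
ᾱ = 0.0624, so room constant R = A/(1−ᾱ) = 56.527 sq m.
Lp = Lw + 10 log₁₀(4/R) = 109.9 -11.50 = 98.4 dB.

98.4 dB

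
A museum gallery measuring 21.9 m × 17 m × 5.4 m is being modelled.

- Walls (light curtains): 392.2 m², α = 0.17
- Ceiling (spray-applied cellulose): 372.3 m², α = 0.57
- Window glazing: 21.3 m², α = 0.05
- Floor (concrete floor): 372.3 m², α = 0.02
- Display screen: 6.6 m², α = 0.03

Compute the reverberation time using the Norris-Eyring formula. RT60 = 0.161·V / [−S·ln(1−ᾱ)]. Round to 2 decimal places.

Total surface area S = 392.2 + 372.3 + 21.3 + 372.3 + 6.6 = 1164.7 m².
Absorption A = 392.2×0.17 + 372.3×0.57 + 21.3×0.05 + 372.3×0.02 + 6.6×0.03 = 287.594 sabins.
Mean coefficient ᾱ = A/S = 0.2469.
−S·ln(1−ᾱ) = −1164.7 × ln(1 − 0.2469) = 330.259.
V = 21.9 × 17 × 5.4 = 2010.42 m³.
RT60 = 0.161 × 2010.42 / 330.259 = 0.98 s.

0.98 s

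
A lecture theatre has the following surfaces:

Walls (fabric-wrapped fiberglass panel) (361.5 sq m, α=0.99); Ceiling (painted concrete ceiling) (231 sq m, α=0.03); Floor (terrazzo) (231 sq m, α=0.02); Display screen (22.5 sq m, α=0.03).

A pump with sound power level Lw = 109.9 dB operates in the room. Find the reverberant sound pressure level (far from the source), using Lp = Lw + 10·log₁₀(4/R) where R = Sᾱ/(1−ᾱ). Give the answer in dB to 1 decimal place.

87.7 dB

A = 370.110 sabins; S = 846.0 sq m.
ᾱ = 370.110/846.0 = 0.4375; R = Sᾱ/(1−ᾱ) = 370.110/(1−0.4375) = 657.973 sq m.
Lp = 109.9 + 10·log₁₀(4/657.973) = 109.9 + (-22.16) = 87.7 dB.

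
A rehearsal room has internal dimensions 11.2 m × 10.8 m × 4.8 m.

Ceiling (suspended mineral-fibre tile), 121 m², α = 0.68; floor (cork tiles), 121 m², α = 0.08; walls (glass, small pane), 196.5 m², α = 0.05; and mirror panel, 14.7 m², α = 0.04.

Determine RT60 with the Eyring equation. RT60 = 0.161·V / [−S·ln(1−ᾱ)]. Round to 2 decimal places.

0.81 sec

Total surface area S = 121 + 121 + 196.5 + 14.7 = 453.2 m².
Absorption A = 121×0.68 + 121×0.08 + 196.5×0.05 + 14.7×0.04 = 102.373 sabins.
ᾱ = 102.373 / 453.2 = 0.2259.
Eyring denominator: −S ln(1−ᾱ) = 116.044.
V = 11.2 × 10.8 × 4.8 = 580.608 m³.
T = 0.161·V/[−S·ln(1−ᾱ)] = 0.161·580.608/116.044 = 0.81 s.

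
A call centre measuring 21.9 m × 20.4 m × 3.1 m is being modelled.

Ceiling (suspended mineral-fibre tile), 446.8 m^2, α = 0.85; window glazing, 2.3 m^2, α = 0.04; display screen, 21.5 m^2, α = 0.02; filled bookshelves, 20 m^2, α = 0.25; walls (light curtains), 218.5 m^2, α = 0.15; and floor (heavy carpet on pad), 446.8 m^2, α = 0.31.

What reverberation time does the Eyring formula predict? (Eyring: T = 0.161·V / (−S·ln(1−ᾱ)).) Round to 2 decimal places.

0.29 s

S = Σ Sᵢ = 1155.9 m^2.
Σ(Sᵢαᵢ) = 446.8×0.85 + 2.3×0.04 + 21.5×0.02 + 20×0.25 + 218.5×0.15 + 446.8×0.31 = 556.585.
Mean coefficient ᾱ = A/S = 0.4815.
Eyring denominator: −S ln(1−ᾱ) = 759.213.
V = 21.9 × 20.4 × 3.1 = 1384.956 m³.
RT60 = 0.161 × 1384.956 / 759.213 = 0.29 s.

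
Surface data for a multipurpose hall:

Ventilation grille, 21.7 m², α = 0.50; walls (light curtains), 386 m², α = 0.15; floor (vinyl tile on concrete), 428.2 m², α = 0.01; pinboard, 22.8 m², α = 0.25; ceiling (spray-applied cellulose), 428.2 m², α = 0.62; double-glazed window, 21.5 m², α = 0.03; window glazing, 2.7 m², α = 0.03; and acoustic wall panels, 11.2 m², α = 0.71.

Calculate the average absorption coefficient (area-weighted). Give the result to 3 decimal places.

Total surface area S = 1322.3 m².
Weighted sum Σ Sα = 352.894.
ᾱ = 352.894 / 1322.3 = 0.267.

0.267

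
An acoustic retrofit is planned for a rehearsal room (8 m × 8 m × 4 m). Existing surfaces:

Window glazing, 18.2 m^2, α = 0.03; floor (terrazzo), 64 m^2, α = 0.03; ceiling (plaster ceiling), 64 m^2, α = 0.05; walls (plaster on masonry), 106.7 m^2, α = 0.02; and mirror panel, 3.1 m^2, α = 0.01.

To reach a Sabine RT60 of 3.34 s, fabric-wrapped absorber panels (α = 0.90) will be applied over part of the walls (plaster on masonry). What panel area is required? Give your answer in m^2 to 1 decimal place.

5.1

Total absorption A₁ = 18.2×0.03 + 64×0.03 + 64×0.05 + 106.7×0.02 + 3.1×0.01
  = 0.546 + 1.920 + 3.200 + 2.134 + 0.031 = 7.831 m^2 sabins.
V = 256 m³. Target absorption A₂ = 0.161 × 256 / 3.34 = 12.340 sabins.
Absorption to add: 12.340 − 7.831 = 4.509 sabins.
Net gain per m^2: Δα = 0.90 − 0.02 = 0.88.
Area = ΔA/Δα = 4.509/0.88 = 5.1 m^2.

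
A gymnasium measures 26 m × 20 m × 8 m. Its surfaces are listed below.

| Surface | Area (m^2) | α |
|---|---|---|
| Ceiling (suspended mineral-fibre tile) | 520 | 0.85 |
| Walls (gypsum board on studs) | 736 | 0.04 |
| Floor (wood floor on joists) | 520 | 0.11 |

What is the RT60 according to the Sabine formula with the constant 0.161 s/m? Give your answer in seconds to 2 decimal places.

Equivalent absorption area: A = 520*0.85 + 736*0.04 + 520*0.11 = 528.640 m^2.
Room volume: 4160 m³.
T = 0.161 V/A = 0.161·4160/528.640 = 1.27 s.

1.27 seconds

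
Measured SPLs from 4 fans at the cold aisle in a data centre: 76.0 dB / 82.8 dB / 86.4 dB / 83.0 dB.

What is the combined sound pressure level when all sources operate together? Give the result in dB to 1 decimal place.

89.4 dB

Sum in the linear (power) domain: Σ 10^(Lᵢ/10) = 10^(76.0/10) + 10^(82.8/10) + 10^(86.4/10) + 10^(83.0/10) = 8.664e+08.
Combined level = 10 log₁₀(8.664e+08) = 89.4 dB.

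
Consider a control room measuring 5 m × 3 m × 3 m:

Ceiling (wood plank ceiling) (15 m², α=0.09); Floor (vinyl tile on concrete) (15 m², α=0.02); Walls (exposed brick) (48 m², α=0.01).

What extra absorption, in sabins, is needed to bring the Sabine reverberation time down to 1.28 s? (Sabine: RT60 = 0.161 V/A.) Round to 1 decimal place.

3.5 sabins

Summing Sᵢαᵢ: 1.350 + 0.300 + 0.480 → A₁ = 2.130 sabins.
V = 45 m³. Required absorption A₂ = 0.161 × 45 / 1.28 = 5.660 sabins.
ΔA = A₂ − A₁ = 5.660 − 2.130 = 3.5 sabins.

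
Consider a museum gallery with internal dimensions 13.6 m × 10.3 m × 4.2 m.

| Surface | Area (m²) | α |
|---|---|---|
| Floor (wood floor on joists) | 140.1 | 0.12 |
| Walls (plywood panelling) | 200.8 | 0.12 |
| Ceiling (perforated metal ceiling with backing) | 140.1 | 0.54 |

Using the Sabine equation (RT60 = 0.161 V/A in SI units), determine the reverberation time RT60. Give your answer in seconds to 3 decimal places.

Total absorption A = 140.1*0.12 + 200.8*0.12 + 140.1*0.54
  = 16.812 + 24.096 + 75.654 = 116.562 m² sabins.
Room volume: 588.336 m³.
T = 0.161 V/A = 0.161·588.336/116.562 = 0.813 s.

0.813 sec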